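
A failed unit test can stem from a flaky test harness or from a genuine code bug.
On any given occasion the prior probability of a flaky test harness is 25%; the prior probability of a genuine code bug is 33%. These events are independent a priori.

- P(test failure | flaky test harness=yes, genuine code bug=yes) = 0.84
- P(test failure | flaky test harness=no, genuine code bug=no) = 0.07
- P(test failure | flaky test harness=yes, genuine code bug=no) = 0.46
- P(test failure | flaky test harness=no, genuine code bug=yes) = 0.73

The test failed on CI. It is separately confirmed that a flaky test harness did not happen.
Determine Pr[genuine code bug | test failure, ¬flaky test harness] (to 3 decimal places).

Pr[genuine code bug | test failure, ¬flaky test harness] ≈ 0.837

Enumerate both values of genuine code bug and weight by the priors:
  P(test failure | ¬flaky test harness) = 0.07·0.67 + 0.73·0.33
        = 0.046900 + 0.240900 = 0.287800
The terms with genuine code bug present sum to 0.240900, so
  P(genuine code bug | test failure, ¬flaky test harness) = 0.240900 / 0.287800 ≈ 0.837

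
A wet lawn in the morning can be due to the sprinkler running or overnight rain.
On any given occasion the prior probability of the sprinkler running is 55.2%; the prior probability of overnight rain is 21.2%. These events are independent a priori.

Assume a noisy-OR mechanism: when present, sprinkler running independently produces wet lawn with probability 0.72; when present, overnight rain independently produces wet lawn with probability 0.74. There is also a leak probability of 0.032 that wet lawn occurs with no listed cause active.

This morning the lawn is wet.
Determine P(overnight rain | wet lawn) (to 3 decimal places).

Under noisy-OR, P(wet lawn | causes) = 1 − (1−0.032)·∏(1−qᵢ) over the active causes.
P(wet lawn) = 0.032*0.448*0.788 + 0.74832*0.448*0.212 + 0.72896*0.552*0.788 + 0.92953*0.552*0.212 = 0.011297 + 0.071072 + 0.317080 + 0.108777 = 0.508226
The overnight rain-present share is 0.071072 + 0.108777 = 0.179849.
So P(overnight rain | wet lawn) = 0.179849/0.508226 ≈ 0.354.

P(overnight rain | wet lawn) ≈ 0.354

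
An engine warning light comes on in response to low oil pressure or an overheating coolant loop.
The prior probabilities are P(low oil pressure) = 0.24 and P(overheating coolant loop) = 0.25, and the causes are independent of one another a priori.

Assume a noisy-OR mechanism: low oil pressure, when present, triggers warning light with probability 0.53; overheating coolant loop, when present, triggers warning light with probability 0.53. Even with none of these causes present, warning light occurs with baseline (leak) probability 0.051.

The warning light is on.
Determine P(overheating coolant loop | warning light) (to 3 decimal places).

Under noisy-OR, P(warning light | causes) = 1 − (1−0.051)·∏(1−qᵢ) over the active causes.
By total probability over the 4 (low oil pressure, overheating coolant loop) configurations:
  P(warning light) = 0.051·0.76·0.75 + 0.55397·0.76·0.25 + 0.55397·0.24·0.75 + 0.790366·0.24·0.25
        = 0.029070 + 0.105254 + 0.099715 + 0.047422 = 0.281461
Keeping only the overheating coolant loop-present terms gives 0.152676, so
  P(overheating coolant loop | warning light) = 0.152676 / 0.281461 ≈ 0.542

P(overheating coolant loop | warning light) ≈ 0.542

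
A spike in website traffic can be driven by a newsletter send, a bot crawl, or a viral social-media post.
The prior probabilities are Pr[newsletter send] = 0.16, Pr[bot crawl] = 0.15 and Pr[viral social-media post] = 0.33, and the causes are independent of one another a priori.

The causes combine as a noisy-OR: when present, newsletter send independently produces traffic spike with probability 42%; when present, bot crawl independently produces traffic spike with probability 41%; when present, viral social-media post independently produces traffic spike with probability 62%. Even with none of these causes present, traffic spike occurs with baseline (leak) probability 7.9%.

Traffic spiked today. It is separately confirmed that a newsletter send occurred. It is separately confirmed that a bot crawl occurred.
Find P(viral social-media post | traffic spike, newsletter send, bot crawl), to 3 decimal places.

Under noisy-OR, P(traffic spike | causes) = 1 − (1−0.079)·∏(1−qᵢ) over the active causes.
Sum P(traffic spike|·) weighted by the priors over both values of viral social-media post:
  P(traffic spike | newsletter send, bot crawl) = 0.684834·0.67 + 0.880237·0.33
        = 0.458839 + 0.290478 = 0.749317
The terms with viral social-media post present sum to 0.290478, so
  P(viral social-media post | traffic spike, newsletter send, bot crawl) = 0.290478 / 0.749317 ≈ 0.388

P(viral social-media post | traffic spike, newsletter send, bot crawl) ≈ 0.388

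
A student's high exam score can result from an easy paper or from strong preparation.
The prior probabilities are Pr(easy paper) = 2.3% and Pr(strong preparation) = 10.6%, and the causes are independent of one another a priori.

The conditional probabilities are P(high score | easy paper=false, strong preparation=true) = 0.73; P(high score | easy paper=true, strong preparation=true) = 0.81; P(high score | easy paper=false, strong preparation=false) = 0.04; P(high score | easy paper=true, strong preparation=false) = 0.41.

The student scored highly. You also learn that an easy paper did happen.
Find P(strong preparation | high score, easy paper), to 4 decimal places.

P(strong preparation | high score, easy paper) ≈ 0.1898

Weight on strong preparation=true, given the evidence: 0.81*0.106 = 0.085860
Denominator P(high score | easy paper): 0.41*0.894 + 0.81*0.106 = 0.452400
Posterior = 0.085860 / 0.452400 ≈ 0.1898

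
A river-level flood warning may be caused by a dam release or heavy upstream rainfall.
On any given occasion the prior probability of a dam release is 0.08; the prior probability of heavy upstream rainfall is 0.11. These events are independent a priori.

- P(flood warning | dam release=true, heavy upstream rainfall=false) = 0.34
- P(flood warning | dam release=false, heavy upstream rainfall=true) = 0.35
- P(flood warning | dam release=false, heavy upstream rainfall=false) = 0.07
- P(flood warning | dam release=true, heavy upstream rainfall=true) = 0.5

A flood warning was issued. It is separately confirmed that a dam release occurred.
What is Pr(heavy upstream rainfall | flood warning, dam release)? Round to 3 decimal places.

Pr(heavy upstream rainfall | flood warning, dam release) ≈ 0.154

P(flood warning | dam release) = 0.34·0.89 + 0.5·0.11 = 0.302600 + 0.055000 = 0.357600
The heavy upstream rainfall-present share is 0.5·0.11 = 0.055000.
So P(heavy upstream rainfall | flood warning, dam release) = 0.055000/0.357600 ≈ 0.154.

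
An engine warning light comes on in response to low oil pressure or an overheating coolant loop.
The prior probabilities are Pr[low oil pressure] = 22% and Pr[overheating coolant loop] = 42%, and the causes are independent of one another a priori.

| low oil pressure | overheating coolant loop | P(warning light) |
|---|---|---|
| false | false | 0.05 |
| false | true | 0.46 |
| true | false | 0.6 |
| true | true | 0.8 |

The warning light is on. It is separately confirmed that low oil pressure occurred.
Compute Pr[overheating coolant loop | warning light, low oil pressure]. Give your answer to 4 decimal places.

Pr[overheating coolant loop | warning light, low oil pressure] ≈ 0.4912

Sum P(warning light|·) weighted by the priors over both values of overheating coolant loop:
  P(warning light | low oil pressure) = 0.6·0.58 + 0.8·0.42
        = 0.348000 + 0.336000 = 0.684000
Keeping only the overheating coolant loop-present terms gives 0.336000, so
  P(overheating coolant loop | warning light, low oil pressure) = 0.336000 / 0.684000 ≈ 0.4912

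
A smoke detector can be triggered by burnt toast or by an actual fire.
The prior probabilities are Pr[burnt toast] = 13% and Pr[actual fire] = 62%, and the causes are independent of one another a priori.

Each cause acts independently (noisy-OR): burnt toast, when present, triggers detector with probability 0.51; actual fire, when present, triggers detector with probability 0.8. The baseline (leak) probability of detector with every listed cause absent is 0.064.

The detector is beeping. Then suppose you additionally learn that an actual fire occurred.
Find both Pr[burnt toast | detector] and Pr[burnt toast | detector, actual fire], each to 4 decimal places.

Pr[burnt toast | detector] ≈ 0.1786; Pr[burnt toast | detector, actual fire] ≈ 0.1431

Under noisy-OR, P(detector | causes) = 1 − (1−0.064)·∏(1−qᵢ) over the active causes.
By total probability over the 4 (burnt toast, actual fire) configurations:
  P(detector) = 0.064×0.87×0.38 + 0.8128×0.87×0.62 + 0.54136×0.13×0.38 + 0.908272×0.13×0.62
        = 0.021158 + 0.438424 + 0.026743 + 0.073207 = 0.559532
Keeping only the burnt toast-present terms gives 0.099950, so
  P(burnt toast | detector) = 0.099950 / 0.559532 ≈ 0.1786

Now also conditioning on actual fire=true:
Weight on burnt toast=true, given the evidence: 0.908272×0.13 = 0.118075
Denominator P(detector | actual fire): 0.8128×0.87 + 0.908272×0.13 = 0.825211
Posterior = 0.118075 / 0.825211 ≈ 0.1431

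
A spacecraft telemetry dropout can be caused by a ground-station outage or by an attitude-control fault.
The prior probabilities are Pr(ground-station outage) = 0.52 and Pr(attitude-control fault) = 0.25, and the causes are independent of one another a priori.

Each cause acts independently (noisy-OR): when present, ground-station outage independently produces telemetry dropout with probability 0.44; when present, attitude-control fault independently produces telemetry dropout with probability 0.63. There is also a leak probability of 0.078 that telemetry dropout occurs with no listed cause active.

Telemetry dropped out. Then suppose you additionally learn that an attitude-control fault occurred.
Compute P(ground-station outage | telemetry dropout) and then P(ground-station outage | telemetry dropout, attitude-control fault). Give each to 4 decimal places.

P(ground-station outage | telemetry dropout) ≈ 0.7328; P(ground-station outage | telemetry dropout, attitude-control fault) ≈ 0.5708

Under noisy-OR, P(telemetry dropout | causes) = 1 − (1−0.078)·∏(1−qᵢ) over the active causes.
For the numerator, keep only ground-station outage=true terms: 0.188635 + 0.105165 = 0.293800
The normalizing constant is 0.078×0.48×0.75 + 0.65886×0.48×0.25 + 0.48368×0.52×0.75 + 0.808962×0.52×0.25 = 0.400943
Posterior = 0.293800 / 0.400943 ≈ 0.7328

Now condition on the additional information:
P(telemetry dropout | attitude-control fault) = 0.65886·0.48 + 0.808962·0.52 = 0.316253 + 0.420660 = 0.736913
The ground-station outage-present share is 0.808962·0.52 = 0.420660.
So P(ground-station outage | telemetry dropout, attitude-control fault) = 0.420660/0.736913 ≈ 0.5708.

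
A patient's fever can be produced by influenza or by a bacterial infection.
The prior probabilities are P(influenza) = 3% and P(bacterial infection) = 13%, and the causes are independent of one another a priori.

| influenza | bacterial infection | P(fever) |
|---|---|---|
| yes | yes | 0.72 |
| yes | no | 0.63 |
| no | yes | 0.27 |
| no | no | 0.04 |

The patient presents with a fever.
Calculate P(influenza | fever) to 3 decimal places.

P(influenza | fever) ≈ 0.221

Weight on influenza=true, given the evidence: 0.016443 + 0.002808 = 0.019251
Normalizer over all consistent configurations: 0.04·0.97·0.87 + 0.27·0.97·0.13 + 0.63·0.03·0.87 + 0.72·0.03·0.13 = 0.087054
P(influenza | fever) = 0.019251/0.087054 ≈ 0.221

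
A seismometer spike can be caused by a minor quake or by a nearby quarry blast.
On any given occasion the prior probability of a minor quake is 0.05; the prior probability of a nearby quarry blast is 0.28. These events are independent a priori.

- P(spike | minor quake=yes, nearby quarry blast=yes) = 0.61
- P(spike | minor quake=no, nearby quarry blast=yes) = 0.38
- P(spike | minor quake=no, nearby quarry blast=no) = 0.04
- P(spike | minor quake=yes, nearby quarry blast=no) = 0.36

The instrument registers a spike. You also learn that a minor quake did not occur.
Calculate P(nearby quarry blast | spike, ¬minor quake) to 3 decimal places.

P(nearby quarry blast | spike, ¬minor quake) ≈ 0.787

Weight on nearby quarry blast=true, given the evidence: 0.38*0.28 = 0.106400
Denominator P(spike | ¬minor quake): 0.04*0.72 + 0.38*0.28 = 0.135200
Posterior = 0.106400 / 0.135200 ≈ 0.787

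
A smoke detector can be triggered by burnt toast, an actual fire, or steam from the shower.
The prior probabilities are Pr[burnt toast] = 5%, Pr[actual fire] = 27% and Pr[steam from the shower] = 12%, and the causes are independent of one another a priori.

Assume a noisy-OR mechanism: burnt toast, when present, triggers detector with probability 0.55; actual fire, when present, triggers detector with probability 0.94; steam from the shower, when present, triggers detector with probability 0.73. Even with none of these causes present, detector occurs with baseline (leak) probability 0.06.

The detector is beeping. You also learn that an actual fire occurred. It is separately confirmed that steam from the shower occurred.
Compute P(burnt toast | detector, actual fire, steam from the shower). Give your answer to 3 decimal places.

Under noisy-OR, P(detector | causes) = 1 − (1−0.06)·∏(1−qᵢ) over the active causes.
P(detector | actual fire, steam from the shower) = 0.984772*0.95 + 0.993147*0.05 = 0.935533 + 0.049657 = 0.985190
The burnt toast-present share is 0.993147*0.05 = 0.049657.
So P(burnt toast | detector, actual fire, steam from the shower) = 0.049657/0.985190 ≈ 0.050.

P(burnt toast | detector, actual fire, steam from the shower) ≈ 0.050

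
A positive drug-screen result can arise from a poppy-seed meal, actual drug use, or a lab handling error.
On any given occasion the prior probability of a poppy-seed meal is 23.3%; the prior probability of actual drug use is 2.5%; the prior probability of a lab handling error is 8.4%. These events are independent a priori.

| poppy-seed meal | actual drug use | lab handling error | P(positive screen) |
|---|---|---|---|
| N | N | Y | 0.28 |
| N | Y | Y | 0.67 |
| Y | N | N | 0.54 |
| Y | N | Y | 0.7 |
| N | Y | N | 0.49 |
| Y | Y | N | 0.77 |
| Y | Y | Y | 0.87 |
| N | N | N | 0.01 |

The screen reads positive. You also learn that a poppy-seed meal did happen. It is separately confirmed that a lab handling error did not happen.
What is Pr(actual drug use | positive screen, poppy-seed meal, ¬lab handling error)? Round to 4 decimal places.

Pr(actual drug use | positive screen, poppy-seed meal, ¬lab handling error) ≈ 0.0353

Enumerate both values of actual drug use and weight by the priors:
  P(positive screen | poppy-seed meal, ¬lab handling error) = 0.54×0.975 + 0.77×0.025
        = 0.526500 + 0.019250 = 0.545750
Keeping only the actual drug use-present terms gives 0.019250, so
  P(actual drug use | positive screen, poppy-seed meal, ¬lab handling error) = 0.019250 / 0.545750 ≈ 0.0353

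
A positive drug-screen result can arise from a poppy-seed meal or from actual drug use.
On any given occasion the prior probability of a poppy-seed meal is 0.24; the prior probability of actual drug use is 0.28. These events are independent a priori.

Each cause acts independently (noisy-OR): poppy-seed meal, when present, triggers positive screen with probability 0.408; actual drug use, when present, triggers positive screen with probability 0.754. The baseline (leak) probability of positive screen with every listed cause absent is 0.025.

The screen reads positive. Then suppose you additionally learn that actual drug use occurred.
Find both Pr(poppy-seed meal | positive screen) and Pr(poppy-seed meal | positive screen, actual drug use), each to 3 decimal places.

Under noisy-OR, P(positive screen | causes) = 1 − (1−0.025)·∏(1−qᵢ) over the active causes.
By total probability over the 4 (poppy-seed meal, actual drug use) configurations:
  P(positive screen) = 0.025·0.76·0.72 + 0.76015·0.76·0.28 + 0.4228·0.24·0.72 + 0.858009·0.24·0.28
        = 0.013680 + 0.161760 + 0.073060 + 0.057658 = 0.306158
The terms with poppy-seed meal present sum to 0.130718, so
  P(poppy-seed meal | positive screen) = 0.130718 / 0.306158 ≈ 0.427

Now condition on the additional information:
Weight on poppy-seed meal=true, given the evidence: 0.858009·0.24 = 0.205922
The normalizing constant is 0.76015·0.76 + 0.858009·0.24 = 0.783636
P(poppy-seed meal | positive screen, actual drug use) = 0.205922/0.783636 ≈ 0.263

Pr(poppy-seed meal | positive screen) ≈ 0.427; Pr(poppy-seed meal | positive screen, actual drug use) ≈ 0.263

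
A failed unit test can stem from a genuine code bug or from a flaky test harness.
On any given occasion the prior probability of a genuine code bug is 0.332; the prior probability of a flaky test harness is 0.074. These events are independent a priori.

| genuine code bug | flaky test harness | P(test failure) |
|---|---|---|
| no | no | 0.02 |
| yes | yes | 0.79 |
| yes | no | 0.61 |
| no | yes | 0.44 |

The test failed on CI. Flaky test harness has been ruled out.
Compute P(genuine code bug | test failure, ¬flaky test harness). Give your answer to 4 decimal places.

P(genuine code bug | test failure, ¬flaky test harness) ≈ 0.9381

By total probability over both values of genuine code bug:
  P(test failure | ¬flaky test harness) = 0.02·0.668 + 0.61·0.332
        = 0.013360 + 0.202520 = 0.215880
The terms with genuine code bug present sum to 0.202520, so
  P(genuine code bug | test failure, ¬flaky test harness) = 0.202520 / 0.215880 ≈ 0.9381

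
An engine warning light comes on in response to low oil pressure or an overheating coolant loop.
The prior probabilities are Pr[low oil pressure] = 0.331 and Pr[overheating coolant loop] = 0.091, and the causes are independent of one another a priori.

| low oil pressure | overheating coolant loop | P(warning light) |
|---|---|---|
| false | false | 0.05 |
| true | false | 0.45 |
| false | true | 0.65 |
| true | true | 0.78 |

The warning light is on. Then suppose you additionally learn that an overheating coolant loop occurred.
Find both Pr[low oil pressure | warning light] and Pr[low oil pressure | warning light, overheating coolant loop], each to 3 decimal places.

Numerator (weight on configurations with low oil pressure): 0.135396 + 0.023494 = 0.158890
The normalizing constant is 0.05×0.669×0.909 + 0.65×0.669×0.091 + 0.45×0.331×0.909 + 0.78×0.331×0.091 = 0.228867
Posterior = 0.158890 / 0.228867 ≈ 0.694

Now also conditioning on overheating coolant loop=true:
P(warning light | overheating coolant loop) = 0.65×0.669 + 0.78×0.331 = 0.434850 + 0.258180 = 0.693030
The low oil pressure-present share is 0.78×0.331 = 0.258180.
So P(low oil pressure | warning light, overheating coolant loop) = 0.258180/0.693030 ≈ 0.373.
— overheating coolant loop explains away the evidence for low oil pressure.

Pr[low oil pressure | warning light] ≈ 0.694; Pr[low oil pressure | warning light, overheating coolant loop] ≈ 0.373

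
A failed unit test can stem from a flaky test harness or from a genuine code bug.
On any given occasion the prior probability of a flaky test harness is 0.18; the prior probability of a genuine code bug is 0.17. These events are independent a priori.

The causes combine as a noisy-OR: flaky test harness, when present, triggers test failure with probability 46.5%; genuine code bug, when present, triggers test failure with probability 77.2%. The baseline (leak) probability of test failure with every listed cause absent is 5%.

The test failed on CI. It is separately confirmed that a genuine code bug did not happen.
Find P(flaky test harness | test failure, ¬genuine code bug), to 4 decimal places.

Under noisy-OR, P(test failure | causes) = 1 − (1−0.05)·∏(1−qᵢ) over the active causes.
For the numerator, keep only flaky test harness=true terms: 0.49175×0.18 = 0.088515
Normalizer over all consistent configurations: 0.05×0.82 + 0.49175×0.18 = 0.129515
P(flaky test harness | test failure, ¬genuine code bug) = 0.088515/0.129515 ≈ 0.6834

P(flaky test harness | test failure, ¬genuine code bug) ≈ 0.6834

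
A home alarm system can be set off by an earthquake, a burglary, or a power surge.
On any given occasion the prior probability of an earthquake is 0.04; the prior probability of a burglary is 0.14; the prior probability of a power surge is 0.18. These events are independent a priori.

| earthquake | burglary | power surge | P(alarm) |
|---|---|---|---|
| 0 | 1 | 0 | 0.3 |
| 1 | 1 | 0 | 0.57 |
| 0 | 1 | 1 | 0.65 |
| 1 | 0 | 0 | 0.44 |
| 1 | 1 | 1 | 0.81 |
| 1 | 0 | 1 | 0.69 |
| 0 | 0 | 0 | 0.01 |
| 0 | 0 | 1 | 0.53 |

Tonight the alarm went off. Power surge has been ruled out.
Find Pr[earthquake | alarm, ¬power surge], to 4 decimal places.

By total probability over the 4 (earthquake, burglary) configurations:
  P(alarm | ¬power surge) = 0.01·0.96·0.86 + 0.3·0.96·0.14 + 0.44·0.04·0.86 + 0.57·0.04·0.14
        = 0.008256 + 0.040320 + 0.015136 + 0.003192 = 0.066904
Configurations with earthquake contribute 0.018328, so
  P(earthquake | alarm, ¬power surge) = 0.018328 / 0.066904 ≈ 0.2739

Pr[earthquake | alarm, ¬power surge] ≈ 0.2739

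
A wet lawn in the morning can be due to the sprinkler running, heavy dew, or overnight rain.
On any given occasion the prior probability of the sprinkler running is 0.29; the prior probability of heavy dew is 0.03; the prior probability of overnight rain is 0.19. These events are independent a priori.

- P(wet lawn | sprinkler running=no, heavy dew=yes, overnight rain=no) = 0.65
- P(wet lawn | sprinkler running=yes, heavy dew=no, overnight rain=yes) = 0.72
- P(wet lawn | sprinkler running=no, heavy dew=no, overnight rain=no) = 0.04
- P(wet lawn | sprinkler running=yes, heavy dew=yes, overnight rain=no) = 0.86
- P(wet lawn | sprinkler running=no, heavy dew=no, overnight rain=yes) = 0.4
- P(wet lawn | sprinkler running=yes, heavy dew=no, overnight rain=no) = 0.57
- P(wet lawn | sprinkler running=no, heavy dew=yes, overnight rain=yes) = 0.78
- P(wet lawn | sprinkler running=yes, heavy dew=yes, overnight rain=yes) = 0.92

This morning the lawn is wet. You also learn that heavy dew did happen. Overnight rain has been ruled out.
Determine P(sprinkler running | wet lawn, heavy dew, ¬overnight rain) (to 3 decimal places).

P(sprinkler running | wet lawn, heavy dew, ¬overnight rain) ≈ 0.351

P(wet lawn | heavy dew, ¬overnight rain) = 0.65*0.71 + 0.86*0.29 = 0.461500 + 0.249400 = 0.710900
The sprinkler running-present share is 0.86*0.29 = 0.249400.
Hence the posterior is 0.249400/0.710900 ≈ 0.351.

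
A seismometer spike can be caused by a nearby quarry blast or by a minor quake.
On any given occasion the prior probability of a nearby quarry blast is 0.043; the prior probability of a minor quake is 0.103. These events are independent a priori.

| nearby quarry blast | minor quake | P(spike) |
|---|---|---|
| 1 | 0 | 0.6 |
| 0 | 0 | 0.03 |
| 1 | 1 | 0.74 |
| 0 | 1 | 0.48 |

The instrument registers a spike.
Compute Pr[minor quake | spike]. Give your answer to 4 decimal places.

Pr[minor quake | spike] ≈ 0.5085

Weight on minor quake=true, given the evidence: 0.047314 + 0.003277 = 0.050591
Normalizer over all consistent configurations: 0.03*0.957*0.897 + 0.48*0.957*0.103 + 0.6*0.043*0.897 + 0.74*0.043*0.103 = 0.099487
P(minor quake | spike) = 0.050591/0.099487 ≈ 0.5085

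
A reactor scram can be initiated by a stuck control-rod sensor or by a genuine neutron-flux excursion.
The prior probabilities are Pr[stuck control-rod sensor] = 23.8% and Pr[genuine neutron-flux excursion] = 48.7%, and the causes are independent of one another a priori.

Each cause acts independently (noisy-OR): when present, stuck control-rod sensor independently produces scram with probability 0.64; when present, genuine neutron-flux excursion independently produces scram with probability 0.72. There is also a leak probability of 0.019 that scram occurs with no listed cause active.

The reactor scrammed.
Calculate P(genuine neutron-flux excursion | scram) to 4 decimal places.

Under noisy-OR, P(scram | causes) = 1 − (1−0.019)·∏(1−qᵢ) over the active causes.
For the numerator, keep only genuine neutron-flux excursion=true terms: 0.269162 + 0.104445 = 0.373607
Denominator P(scram): 0.019×0.762×0.513 + 0.72532×0.762×0.487 + 0.64684×0.238×0.513 + 0.901115×0.238×0.487 = 0.460009
P(genuine neutron-flux excursion | scram) = 0.373607/0.460009 ≈ 0.8122

P(genuine neutron-flux excursion | scram) ≈ 0.8122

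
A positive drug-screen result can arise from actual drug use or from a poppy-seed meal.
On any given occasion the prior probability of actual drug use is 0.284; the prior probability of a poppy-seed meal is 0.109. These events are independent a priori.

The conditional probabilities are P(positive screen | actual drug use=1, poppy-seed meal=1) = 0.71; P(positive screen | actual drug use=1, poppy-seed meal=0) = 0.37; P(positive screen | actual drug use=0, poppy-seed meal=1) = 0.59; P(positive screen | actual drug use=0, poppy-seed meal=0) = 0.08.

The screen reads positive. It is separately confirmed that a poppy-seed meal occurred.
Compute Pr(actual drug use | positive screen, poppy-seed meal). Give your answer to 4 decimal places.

P(positive screen | poppy-seed meal) = 0.59·0.716 + 0.71·0.284 = 0.422440 + 0.201640 = 0.624080
Of this, 0.201640 comes from 0.71·0.284 (the actual drug use=true cases).
P(actual drug use | positive screen, poppy-seed meal) = 0.201640 / 0.624080 ≈ 0.3231

Pr(actual drug use | positive screen, poppy-seed meal) ≈ 0.3231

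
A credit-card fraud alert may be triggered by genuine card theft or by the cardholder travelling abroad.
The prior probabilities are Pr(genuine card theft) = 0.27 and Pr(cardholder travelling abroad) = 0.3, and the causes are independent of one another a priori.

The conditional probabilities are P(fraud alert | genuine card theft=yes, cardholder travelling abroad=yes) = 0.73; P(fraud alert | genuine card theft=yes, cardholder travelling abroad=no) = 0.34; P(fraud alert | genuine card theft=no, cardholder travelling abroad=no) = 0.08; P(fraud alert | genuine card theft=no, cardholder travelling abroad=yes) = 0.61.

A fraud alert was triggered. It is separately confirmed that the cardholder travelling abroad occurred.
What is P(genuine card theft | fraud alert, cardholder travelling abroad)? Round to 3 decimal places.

Sum P(fraud alert|·) weighted by the priors over both values of genuine card theft:
  P(fraud alert | cardholder travelling abroad) = 0.61×0.73 + 0.73×0.27
        = 0.445300 + 0.197100 = 0.642400
Configurations with genuine card theft contribute 0.197100, so
  P(genuine card theft | fraud alert, cardholder travelling abroad) = 0.197100 / 0.642400 ≈ 0.307

P(genuine card theft | fraud alert, cardholder travelling abroad) ≈ 0.307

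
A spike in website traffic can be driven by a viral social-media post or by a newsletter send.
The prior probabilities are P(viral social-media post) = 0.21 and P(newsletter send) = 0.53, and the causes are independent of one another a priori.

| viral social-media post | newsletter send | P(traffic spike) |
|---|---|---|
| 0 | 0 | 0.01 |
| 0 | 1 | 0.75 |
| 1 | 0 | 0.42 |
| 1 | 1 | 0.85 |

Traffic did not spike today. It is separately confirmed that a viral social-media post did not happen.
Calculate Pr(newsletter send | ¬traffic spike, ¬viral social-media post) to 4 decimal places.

P(¬traffic spike | ¬viral social-media post) = 0.99*0.47 + 0.25*0.53 = 0.465300 + 0.132500 = 0.597800
Of this, 0.132500 comes from 0.25*0.53 (the newsletter send=true cases).
Hence the posterior is 0.132500/0.597800 ≈ 0.2216.

Pr(newsletter send | ¬traffic spike, ¬viral social-media post) ≈ 0.2216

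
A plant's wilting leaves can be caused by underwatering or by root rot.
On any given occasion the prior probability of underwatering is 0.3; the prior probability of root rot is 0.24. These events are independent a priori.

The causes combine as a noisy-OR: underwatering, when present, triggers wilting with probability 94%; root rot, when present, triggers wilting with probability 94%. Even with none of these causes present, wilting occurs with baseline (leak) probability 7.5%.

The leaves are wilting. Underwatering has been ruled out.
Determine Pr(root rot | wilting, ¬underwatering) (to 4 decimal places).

Pr(root rot | wilting, ¬underwatering) ≈ 0.7991

Under noisy-OR, P(wilting | causes) = 1 − (1−0.075)·∏(1−qᵢ) over the active causes.
Sum P(wilting|·) weighted by the priors over both values of root rot:
  P(wilting | ¬underwatering) = 0.075*0.76 + 0.9445*0.24
        = 0.057000 + 0.226680 = 0.283680
Configurations with root rot contribute 0.226680, so
  P(root rot | wilting, ¬underwatering) = 0.226680 / 0.283680 ≈ 0.7991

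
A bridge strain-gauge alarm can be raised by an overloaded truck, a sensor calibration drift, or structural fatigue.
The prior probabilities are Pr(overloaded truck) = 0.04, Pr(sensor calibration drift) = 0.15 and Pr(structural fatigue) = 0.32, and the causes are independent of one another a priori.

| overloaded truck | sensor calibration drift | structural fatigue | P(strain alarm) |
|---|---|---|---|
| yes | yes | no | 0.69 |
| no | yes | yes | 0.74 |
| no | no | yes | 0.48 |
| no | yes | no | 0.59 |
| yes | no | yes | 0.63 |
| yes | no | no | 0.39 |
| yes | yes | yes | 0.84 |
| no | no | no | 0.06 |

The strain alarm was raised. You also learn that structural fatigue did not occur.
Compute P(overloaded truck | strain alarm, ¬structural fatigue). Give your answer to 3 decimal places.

Sum P(strain alarm|·) weighted by the priors over the 4 (overloaded truck, sensor calibration drift) configurations:
  P(strain alarm | ¬structural fatigue) = 0.06*0.96*0.85 + 0.59*0.96*0.15 + 0.39*0.04*0.85 + 0.69*0.04*0.15
        = 0.048960 + 0.084960 + 0.013260 + 0.004140 = 0.151320
Keeping only the overloaded truck-present terms gives 0.017400, so
  P(overloaded truck | strain alarm, ¬structural fatigue) = 0.017400 / 0.151320 ≈ 0.115

P(overloaded truck | strain alarm, ¬structural fatigue) ≈ 0.115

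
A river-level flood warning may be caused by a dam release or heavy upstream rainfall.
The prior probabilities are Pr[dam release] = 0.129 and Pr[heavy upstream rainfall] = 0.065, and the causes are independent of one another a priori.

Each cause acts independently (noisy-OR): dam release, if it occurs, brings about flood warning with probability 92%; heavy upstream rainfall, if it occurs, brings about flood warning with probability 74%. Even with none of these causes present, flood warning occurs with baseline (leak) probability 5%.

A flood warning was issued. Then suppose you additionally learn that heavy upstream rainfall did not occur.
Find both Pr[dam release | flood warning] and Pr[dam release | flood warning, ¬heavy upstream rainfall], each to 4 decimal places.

Pr[dam release | flood warning] ≈ 0.5894; Pr[dam release | flood warning, ¬heavy upstream rainfall] ≈ 0.7324

Under noisy-OR, P(flood warning | causes) = 1 − (1−0.05)·∏(1−qᵢ) over the active causes.
Enumerate the 4 (dam release, heavy upstream rainfall) configurations and weight by the priors:
  P(flood warning) = 0.05*0.871*0.935 + 0.753*0.871*0.065 + 0.924*0.129*0.935 + 0.98024*0.129*0.065
        = 0.040719 + 0.042631 + 0.111448 + 0.008219 = 0.203017
The terms with dam release present sum to 0.119667, so
  P(dam release | flood warning) = 0.119667 / 0.203017 ≈ 0.5894

With the extra evidence:
By total probability over both values of dam release:
  P(flood warning | ¬heavy upstream rainfall) = 0.05×0.871 + 0.924×0.129
        = 0.043550 + 0.119196 = 0.162746
Configurations with dam release contribute 0.119196, so
  P(dam release | flood warning, ¬heavy upstream rainfall) = 0.119196 / 0.162746 ≈ 0.7324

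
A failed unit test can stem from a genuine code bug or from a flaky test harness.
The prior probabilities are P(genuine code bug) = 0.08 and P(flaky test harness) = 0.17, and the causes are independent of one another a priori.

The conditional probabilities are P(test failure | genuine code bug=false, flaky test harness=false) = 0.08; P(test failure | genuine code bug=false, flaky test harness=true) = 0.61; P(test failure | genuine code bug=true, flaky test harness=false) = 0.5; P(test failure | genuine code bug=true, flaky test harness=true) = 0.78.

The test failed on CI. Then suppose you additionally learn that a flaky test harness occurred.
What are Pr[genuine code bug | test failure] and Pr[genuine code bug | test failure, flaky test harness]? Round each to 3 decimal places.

For the numerator, keep only genuine code bug=true terms: 0.033200 + 0.010608 = 0.043808
The normalizing constant is 0.08·0.92·0.83 + 0.61·0.92·0.17 + 0.5·0.08·0.83 + 0.78·0.08·0.17 = 0.200300
P(genuine code bug | test failure) = 0.043808/0.200300 ≈ 0.219

Now also conditioning on flaky test harness=true:
Weight on genuine code bug=true, given the evidence: 0.78*0.08 = 0.062400
The normalizing constant is 0.61*0.92 + 0.78*0.08 = 0.623600
P(genuine code bug | test failure, flaky test harness) = 0.062400/0.623600 ≈ 0.100
The drop from 0.219 to 0.100 is the explaining-away (discounting) effect.

Pr[genuine code bug | test failure] ≈ 0.219; Pr[genuine code bug | test failure, flaky test harness] ≈ 0.100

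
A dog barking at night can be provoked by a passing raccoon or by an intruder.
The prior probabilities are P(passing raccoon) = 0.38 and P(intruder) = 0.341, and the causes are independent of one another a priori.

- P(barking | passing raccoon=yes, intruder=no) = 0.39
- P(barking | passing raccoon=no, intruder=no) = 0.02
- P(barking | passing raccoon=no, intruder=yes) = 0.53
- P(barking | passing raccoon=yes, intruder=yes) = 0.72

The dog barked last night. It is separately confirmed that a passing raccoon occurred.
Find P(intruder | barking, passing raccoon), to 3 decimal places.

P(intruder | barking, passing raccoon) ≈ 0.489

Sum P(barking|·) weighted by the priors over both values of intruder:
  P(barking | passing raccoon) = 0.39*0.659 + 0.72*0.341
        = 0.257010 + 0.245520 = 0.502530
Keeping only the intruder-present terms gives 0.245520, so
  P(intruder | barking, passing raccoon) = 0.245520 / 0.502530 ≈ 0.489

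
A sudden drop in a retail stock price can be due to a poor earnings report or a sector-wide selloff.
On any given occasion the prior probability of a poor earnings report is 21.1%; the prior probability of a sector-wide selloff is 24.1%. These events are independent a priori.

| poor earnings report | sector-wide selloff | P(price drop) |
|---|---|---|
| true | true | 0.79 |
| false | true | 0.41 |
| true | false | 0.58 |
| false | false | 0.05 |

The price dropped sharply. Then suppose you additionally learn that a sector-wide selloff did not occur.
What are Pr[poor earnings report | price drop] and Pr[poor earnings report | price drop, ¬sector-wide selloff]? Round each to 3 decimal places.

P(price drop) = 0.05×0.789×0.759 + 0.41×0.789×0.241 + 0.58×0.211×0.759 + 0.79×0.211×0.241 = 0.029943 + 0.077961 + 0.092886 + 0.040172 = 0.240962
Of this, 0.133058 comes from 0.092886 + 0.040172 (the poor earnings report=true cases).
P(poor earnings report | price drop) = 0.133058 / 0.240962 ≈ 0.552

Now also conditioning on sector-wide selloff≠true:
P(price drop | ¬sector-wide selloff) = 0.05×0.789 + 0.58×0.211 = 0.039450 + 0.122380 = 0.161830
Restricting to configurations with poor earnings report present: 0.58×0.211 = 0.122380.
Hence the posterior is 0.122380/0.161830 ≈ 0.756.

Pr[poor earnings report | price drop] ≈ 0.552; Pr[poor earnings report | price drop, ¬sector-wide selloff] ≈ 0.756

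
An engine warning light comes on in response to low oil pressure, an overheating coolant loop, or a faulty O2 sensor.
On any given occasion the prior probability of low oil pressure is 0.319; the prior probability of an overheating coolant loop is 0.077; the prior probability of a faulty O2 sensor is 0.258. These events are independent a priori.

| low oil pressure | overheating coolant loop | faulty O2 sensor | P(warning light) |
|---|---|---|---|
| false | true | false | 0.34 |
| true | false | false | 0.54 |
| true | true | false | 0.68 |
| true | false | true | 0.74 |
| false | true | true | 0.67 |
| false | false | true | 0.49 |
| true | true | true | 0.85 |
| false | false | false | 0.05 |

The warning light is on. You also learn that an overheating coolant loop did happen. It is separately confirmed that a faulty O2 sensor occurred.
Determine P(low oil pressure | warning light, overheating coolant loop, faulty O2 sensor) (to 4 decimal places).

P(low oil pressure | warning light, overheating coolant loop, faulty O2 sensor) ≈ 0.3728

P(warning light | overheating coolant loop, faulty O2 sensor) = 0.67×0.681 + 0.85×0.319 = 0.456270 + 0.271150 = 0.727420
Restricting to configurations with low oil pressure present: 0.85×0.319 = 0.271150.
So P(low oil pressure | warning light, overheating coolant loop, faulty O2 sensor) = 0.271150/0.727420 ≈ 0.3728.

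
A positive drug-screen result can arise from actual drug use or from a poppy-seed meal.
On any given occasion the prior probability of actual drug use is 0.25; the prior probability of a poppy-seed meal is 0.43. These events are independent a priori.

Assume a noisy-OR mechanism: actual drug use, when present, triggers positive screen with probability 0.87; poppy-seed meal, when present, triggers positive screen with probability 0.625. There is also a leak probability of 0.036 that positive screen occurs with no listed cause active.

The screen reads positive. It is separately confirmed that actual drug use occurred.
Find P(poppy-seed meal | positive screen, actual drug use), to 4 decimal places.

Under noisy-OR, P(positive screen | causes) = 1 − (1−0.036)·∏(1−qᵢ) over the active causes.
Numerator (weight on configurations with poppy-seed meal): 0.953005·0.43 = 0.409792
Denominator P(positive screen | actual drug use): 0.87468·0.57 + 0.953005·0.43 = 0.908360
P(poppy-seed meal | positive screen, actual drug use) = 0.409792/0.908360 ≈ 0.4511

P(poppy-seed meal | positive screen, actual drug use) ≈ 0.4511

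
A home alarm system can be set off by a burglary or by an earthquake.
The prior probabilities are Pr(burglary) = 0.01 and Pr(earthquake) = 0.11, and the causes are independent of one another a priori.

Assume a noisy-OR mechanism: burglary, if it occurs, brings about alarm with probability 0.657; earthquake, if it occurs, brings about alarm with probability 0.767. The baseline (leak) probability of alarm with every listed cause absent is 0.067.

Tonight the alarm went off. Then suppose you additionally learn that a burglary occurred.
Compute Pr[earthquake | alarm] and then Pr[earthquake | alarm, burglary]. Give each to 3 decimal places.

Pr[earthquake | alarm] ≈ 0.570; Pr[earthquake | alarm, burglary] ≈ 0.144

Under noisy-OR, P(alarm | causes) = 1 − (1−0.067)·∏(1−qᵢ) over the active causes.
Weight on earthquake=true, given the evidence: 0.085226 + 0.001018 = 0.086244
Normalizer over all consistent configurations: 0.067×0.99×0.89 + 0.782611×0.99×0.11 + 0.679981×0.01×0.89 + 0.925436×0.01×0.11 = 0.151330
Posterior = 0.086244 / 0.151330 ≈ 0.570

Now condition on the additional information:
P(alarm | burglary) = 0.679981×0.89 + 0.925436×0.11 = 0.605183 + 0.101798 = 0.706981
Restricting to configurations with earthquake present: 0.925436×0.11 = 0.101798.
So P(earthquake | alarm, burglary) = 0.101798/0.706981 ≈ 0.144.
The drop from 0.570 to 0.144 is the explaining-away (discounting) effect.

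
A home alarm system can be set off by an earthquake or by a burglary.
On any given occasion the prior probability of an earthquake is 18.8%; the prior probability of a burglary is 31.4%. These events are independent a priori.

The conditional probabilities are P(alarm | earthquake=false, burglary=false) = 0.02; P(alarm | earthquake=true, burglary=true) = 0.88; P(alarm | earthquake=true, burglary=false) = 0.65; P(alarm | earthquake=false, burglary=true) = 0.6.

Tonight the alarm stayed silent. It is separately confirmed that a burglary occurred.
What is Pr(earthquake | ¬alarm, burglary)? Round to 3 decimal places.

Pr(earthquake | ¬alarm, burglary) ≈ 0.065

P(¬alarm | burglary) = 0.4·0.812 + 0.12·0.188 = 0.324800 + 0.022560 = 0.347360
The earthquake-present share is 0.12·0.188 = 0.022560.
P(earthquake | ¬alarm, burglary) = 0.022560 / 0.347360 ≈ 0.065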